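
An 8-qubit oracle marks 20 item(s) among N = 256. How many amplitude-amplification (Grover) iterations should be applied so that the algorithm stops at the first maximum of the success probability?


After j Grover iterations the success probability is P(j) = sin^2((2j+1)*theta), where sin(theta) = sqrt(k/N).
N = 2^8 = 256, k = 20
sin(theta) = sqrt(k/N) = 0.2795084972
theta = arcsin(sqrt(k/N)) = 0.2832821653 rad
P(j) reaches its first maximum when (2j+1)*theta is as close as possible to pi/2, i.e. j = round(pi/(4*theta) - 1/2).
pi/(4*theta) - 1/2 = 2.2725
(For comparison, the common estimate pi/4 * sqrt(N/k) = 2.8099; the exact maximiser is used here.)
Optimal iterations = 2

2


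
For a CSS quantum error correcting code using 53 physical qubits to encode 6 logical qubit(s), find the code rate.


Code rate R = k/n
= 6/53
= 0.1132

0.1132


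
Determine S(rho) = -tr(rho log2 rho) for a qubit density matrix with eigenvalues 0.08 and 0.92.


S = -p*log2(p) - (1-p)*log2(1-p)
p = 0.0800, 1-p = 0.9200
= -0.0800 * log2(0.0800) - 0.9200 * log2(0.9200)
= -(-0.2915) - (-0.1107)
= 0.4022

0.4022


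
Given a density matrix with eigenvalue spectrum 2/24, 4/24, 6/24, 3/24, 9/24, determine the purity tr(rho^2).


tr(rho^2) = sum of eigenvalues squared
= (2/24)^2 + (4/24)^2 + (6/24)^2 + (3/24)^2 + (9/24)^2
= (4 + 16 + 36 + 9 + 81) / 576
= 146/576
= 0.2535

0.2535


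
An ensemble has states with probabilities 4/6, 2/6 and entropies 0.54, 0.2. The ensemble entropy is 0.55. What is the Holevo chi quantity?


chi = S(rho) - sum_i p_i * S(rho_i)
Weighted entropy = 4/6 * 0.54 + 2/6 * 0.2
= 0.4267
chi = 0.55 - 0.4267
= 0.1233

0.1233


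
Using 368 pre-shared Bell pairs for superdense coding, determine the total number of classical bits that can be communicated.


Superdense coding allows 2 classical bits per shared entangled pair.
368 pair(s) -> 2 * 368 = 736 classical bits

736


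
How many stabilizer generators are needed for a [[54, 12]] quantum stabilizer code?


For an [[n,k]] stabilizer code:
Number of stabilizer generators = n - k
= 54 - 12
= 42

42


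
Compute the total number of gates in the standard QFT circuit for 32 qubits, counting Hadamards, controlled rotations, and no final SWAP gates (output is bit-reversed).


Hadamard gates: 32
Controlled rotations: n*(n-1)/2 = 32*31/2 = 496
SWAP gates: 0 (omitted)
Total = 32 + 496
= 528

528


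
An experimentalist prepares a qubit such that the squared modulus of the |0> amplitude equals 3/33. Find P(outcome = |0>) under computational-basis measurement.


|alpha|^2 = 3/33 = 0.0909
|beta|^2 = 1 - 3/33 = 30/33 = 0.9091
P(|0>) = |alpha|^2 = 0.0909

0.0909


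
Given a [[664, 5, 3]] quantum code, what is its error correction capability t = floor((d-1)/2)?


Code parameters: [[664, 5, 3]], distance d = 3.
Number of correctable errors = floor((d-1)/2)
= floor((3 - 1)/2)
= floor(2/2)
= 1

1


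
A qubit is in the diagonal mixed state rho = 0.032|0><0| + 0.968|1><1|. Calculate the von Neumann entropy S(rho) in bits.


S = -p*log2(p) - (1-p)*log2(1-p)
p = 0.0320, 1-p = 0.9680
= -0.0320 * log2(0.0320) - 0.9680 * log2(0.9680)
= -(-0.1589) - (-0.0454)
= 0.2043

0.2043


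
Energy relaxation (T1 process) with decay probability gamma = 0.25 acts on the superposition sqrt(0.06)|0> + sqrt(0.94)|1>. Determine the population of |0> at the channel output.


For amplitude damping with parameter gamma on state sqrt(a)|0> + sqrt(b)|1>:
alpha^2 = 0.06, beta^2 = 0.94
P(|0>) = alpha^2 + gamma * beta^2
= 0.06 + 0.25 * 0.94
= 0.06 + 0.2350
= 0.2950

0.2950


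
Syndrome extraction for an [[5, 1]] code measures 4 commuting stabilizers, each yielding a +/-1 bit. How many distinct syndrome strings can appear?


Each stabilizer generator gives a binary (+1 or -1) measurement outcome.
With 4 independent generators:
Total syndromes = 2^4
= 16

16


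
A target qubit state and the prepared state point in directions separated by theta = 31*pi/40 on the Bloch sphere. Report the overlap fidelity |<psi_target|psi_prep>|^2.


For states separated by angle theta on Bloch sphere:
F = cos^2(theta/2)
theta = 31*pi/40 = 2.4347
theta/2 = 1.2174
cos(theta/2) = 0.3461
F = 0.1198

0.1198


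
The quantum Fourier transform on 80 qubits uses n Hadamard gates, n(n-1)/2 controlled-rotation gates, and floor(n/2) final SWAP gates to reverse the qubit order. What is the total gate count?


Hadamard gates: 80
Controlled rotations: n*(n-1)/2 = 80*79/2 = 3160
SWAP gates: floor(n/2) = floor(80/2) = 40
Total = 80 + 3160 + 40
= 3280

3280


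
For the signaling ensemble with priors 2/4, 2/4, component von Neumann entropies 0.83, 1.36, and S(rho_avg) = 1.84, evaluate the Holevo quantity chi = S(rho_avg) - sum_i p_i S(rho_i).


chi = S(rho) - sum_i p_i * S(rho_i)
Weighted entropy = 2/4 * 0.83 + 2/4 * 1.36
= 1.0950
chi = 1.84 - 1.0950
= 0.7450

0.7450


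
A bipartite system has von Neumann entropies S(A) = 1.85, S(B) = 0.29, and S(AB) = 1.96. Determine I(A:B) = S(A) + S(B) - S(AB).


I(A:B) = S(A) + S(B) - S(AB)
= 1.85 + 0.29 - 1.96
= 0.1800

0.1800


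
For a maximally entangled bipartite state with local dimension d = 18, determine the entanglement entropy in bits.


For a maximally entangled state in d x d:
S = log2(d) = log2(18)
= 4.1699

4.1699


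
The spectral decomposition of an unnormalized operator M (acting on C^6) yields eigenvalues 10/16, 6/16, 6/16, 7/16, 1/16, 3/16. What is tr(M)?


tr(M) = sum of eigenvalues
= 10/16 + 6/16 + 6/16 + 7/16 + 1/16 + 3/16
= 33/16
= 2.0625

2.0625


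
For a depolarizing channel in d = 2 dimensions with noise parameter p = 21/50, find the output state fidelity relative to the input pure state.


F = (1-p) + p/d
= (1 - 0.4200) + 0.4200/2
= 0.5800 + 0.2100
= 0.7900

0.7900


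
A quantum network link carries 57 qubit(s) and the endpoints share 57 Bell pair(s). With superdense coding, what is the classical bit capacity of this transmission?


Superdense coding allows 2 classical bits per shared entangled pair.
57 pair(s) -> 2 * 57 = 114 classical bits

114


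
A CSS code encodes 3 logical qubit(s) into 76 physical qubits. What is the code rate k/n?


Code rate R = k/n
= 3/76
= 0.0395

0.0395


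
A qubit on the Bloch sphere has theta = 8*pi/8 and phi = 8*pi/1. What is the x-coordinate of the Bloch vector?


theta = 3.1416, phi = 25.1327
r_x = sin(theta)*cos(phi) = 0.0000 * 1.0000
r_x = 0.0000

0.0000


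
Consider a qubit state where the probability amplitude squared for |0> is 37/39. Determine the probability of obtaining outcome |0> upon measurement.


|alpha|^2 = 37/39 = 0.9487
|beta|^2 = 1 - 37/39 = 2/39 = 0.0513
P(|0>) = |alpha|^2 = 0.9487

0.9487


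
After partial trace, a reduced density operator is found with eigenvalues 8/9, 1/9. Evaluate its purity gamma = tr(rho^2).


tr(rho^2) = sum of eigenvalues squared
= (8/9)^2 + (1/9)^2
= (64 + 1) / 81
= 65/81
= 0.8025

0.8025


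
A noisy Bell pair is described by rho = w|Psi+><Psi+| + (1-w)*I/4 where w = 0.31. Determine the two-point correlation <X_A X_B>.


|Psi+> = (|01> + |10>)/sqrt(2)
For the pure Bell state, <X_A X_B> = +1 (Bell-state Pauli correlator).
The maximally-mixed part I/4 has tr(I/4 * P tensor P) = 0 for any traceless Pauli P.
So <X_A X_B>_rho = w * (+1) + (1 - w) * 0
= 0.31 * (+1)
= 0.3100

0.3100


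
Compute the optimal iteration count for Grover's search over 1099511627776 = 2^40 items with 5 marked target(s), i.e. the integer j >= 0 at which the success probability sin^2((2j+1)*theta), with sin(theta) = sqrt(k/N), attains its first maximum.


After j Grover iterations the success probability is P(j) = sin^2((2j+1)*theta), where sin(theta) = sqrt(k/N).
N = 2^40 = 1099511627776, k = 5
sin(theta) = sqrt(k/N) = 2.1324806e-06
theta = arcsin(sqrt(k/N)) = 2.1324806e-06 rad
P(j) reaches its first maximum when (2j+1)*theta is as close as possible to pi/2, i.e. j = round(pi/(4*theta) - 1/2).
pi/(4*theta) - 1/2 = 368302.1066
(For comparison, the common estimate pi/4 * sqrt(N/k) = 368302.6066; the exact maximiser is used here.)
Optimal iterations = 368302

368302


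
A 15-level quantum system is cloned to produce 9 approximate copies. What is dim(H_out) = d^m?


Output space = H^(tensor 9) where dim(H) = 15
dim = 15^9
= 225 (after 2 factors)
= 3375 (after 3 factors)
= 50625 (after 4 factors)
= 759375 (after 5 factors)
= 11390625 (after 6 factors)
= 170859375 (after 7 factors)
= 2562890625 (after 8 factors)
= 38443359375 (after 9 factors)
= 38443359375

38443359375


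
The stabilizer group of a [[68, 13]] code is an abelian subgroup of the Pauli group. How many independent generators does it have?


For an [[n,k]] stabilizer code:
Number of stabilizer generators = n - k
= 68 - 13
= 55

55


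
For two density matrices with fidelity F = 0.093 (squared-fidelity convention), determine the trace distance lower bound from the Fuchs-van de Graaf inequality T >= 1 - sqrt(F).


Fuchs-van de Graaf (squared-fidelity convention): 1 - sqrt(F) <= T <= sqrt(1 - F).
Lower bound: T >= 1 - sqrt(F)
sqrt(F) = sqrt(0.093) = 0.3050
T >= 1 - 0.3050
T >= 0.6950

0.6950


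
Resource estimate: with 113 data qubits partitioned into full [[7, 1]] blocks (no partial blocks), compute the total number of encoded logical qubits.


Each code block uses 7 physical qubits for 1 logical qubit(s).
Number of complete blocks = floor(113 / 7) = 16
Logical qubits = 16 * 1
= 16

16


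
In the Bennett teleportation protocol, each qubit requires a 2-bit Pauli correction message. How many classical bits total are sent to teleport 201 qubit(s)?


Quantum teleportation requires 2 classical bits per qubit teleported.
201 qubit(s) -> 2 * 201 = 402 classical bits

402


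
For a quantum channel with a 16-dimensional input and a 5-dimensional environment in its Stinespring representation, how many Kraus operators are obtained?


Tracing out the environment in an orthonormal basis {|i>_E} gives Kraus operators K_i = <i|_E U |0>_E.
Number of Kraus operators = dim(H_env) = d_env
= 5

5


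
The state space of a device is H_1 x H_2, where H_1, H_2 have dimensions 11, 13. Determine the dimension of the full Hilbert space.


dim(H_1 x H_2) = 11 * 13
= 143

143


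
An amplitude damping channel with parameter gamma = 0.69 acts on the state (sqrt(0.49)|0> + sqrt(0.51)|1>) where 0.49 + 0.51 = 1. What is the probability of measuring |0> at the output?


For amplitude damping with parameter gamma on state sqrt(a)|0> + sqrt(b)|1>:
alpha^2 = 0.49, beta^2 = 0.51
P(|0>) = alpha^2 + gamma * beta^2
= 0.49 + 0.69 * 0.51
= 0.49 + 0.3519
= 0.8419

0.8419


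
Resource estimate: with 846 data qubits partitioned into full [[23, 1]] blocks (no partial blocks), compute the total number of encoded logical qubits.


Each code block uses 23 physical qubits for 1 logical qubit(s).
Number of complete blocks = floor(846 / 23) = 36
Logical qubits = 36 * 1
= 36

36


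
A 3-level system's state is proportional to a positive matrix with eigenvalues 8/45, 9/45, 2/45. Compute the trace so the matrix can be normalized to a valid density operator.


tr(M) = sum of eigenvalues
= 8/45 + 9/45 + 2/45
= 19/45
= 0.4222

0.4222


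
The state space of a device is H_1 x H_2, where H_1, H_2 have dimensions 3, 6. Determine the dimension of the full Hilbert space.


dim(H_1 x H_2) = 3 * 6
= 18

18


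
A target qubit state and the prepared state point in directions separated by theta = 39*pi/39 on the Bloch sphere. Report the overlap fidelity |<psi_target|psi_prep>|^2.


For states separated by angle theta on Bloch sphere:
F = cos^2(theta/2)
theta = 39*pi/39 = 3.1416
theta/2 = 1.5708
cos(theta/2) = 0.0000
F = 0.0000

0.0000


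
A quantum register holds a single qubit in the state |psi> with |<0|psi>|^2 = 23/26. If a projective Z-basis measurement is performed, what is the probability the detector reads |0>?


|alpha|^2 = 23/26 = 0.8846
|beta|^2 = 1 - 23/26 = 3/26 = 0.1154
P(|0>) = |alpha|^2 = 0.8846

0.8846


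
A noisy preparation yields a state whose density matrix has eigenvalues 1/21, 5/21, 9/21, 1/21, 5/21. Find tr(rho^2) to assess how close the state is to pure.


tr(rho^2) = sum of eigenvalues squared
= (1/21)^2 + (5/21)^2 + (9/21)^2 + (1/21)^2 + (5/21)^2
= (1 + 25 + 81 + 1 + 25) / 441
= 133/441
= 0.3016

0.3016


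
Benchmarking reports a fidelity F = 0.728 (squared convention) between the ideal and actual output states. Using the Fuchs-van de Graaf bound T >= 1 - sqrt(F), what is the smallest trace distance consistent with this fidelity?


Fuchs-van de Graaf (squared-fidelity convention): 1 - sqrt(F) <= T <= sqrt(1 - F).
Lower bound: T >= 1 - sqrt(F)
sqrt(F) = sqrt(0.728) = 0.8532
T >= 1 - 0.8532
T >= 0.1468

0.1468


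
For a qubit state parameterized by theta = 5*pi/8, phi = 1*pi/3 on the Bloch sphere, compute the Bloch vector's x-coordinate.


theta = 1.9635, phi = 1.0472
r_x = sin(theta)*cos(phi) = 0.9239 * 0.5000
r_x = 0.4619

0.4619


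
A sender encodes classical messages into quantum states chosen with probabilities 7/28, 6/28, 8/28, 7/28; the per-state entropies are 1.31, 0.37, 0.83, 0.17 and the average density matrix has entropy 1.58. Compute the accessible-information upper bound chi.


chi = S(rho) - sum_i p_i * S(rho_i)
Weighted entropy = 7/28 * 1.31 + 6/28 * 0.37 + 8/28 * 0.83 + 7/28 * 0.17
= 0.6864
chi = 1.58 - 0.6864
= 0.8936

0.8936


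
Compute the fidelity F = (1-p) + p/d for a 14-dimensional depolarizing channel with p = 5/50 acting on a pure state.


F = (1-p) + p/d
= (1 - 0.1000) + 0.1000/14
= 0.9000 + 0.0071
= 0.9071

0.9071


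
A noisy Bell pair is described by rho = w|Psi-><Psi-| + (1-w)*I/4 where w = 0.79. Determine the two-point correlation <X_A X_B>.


|Psi-> = (|01> - |10>)/sqrt(2)
For the pure Bell state, <X_A X_B> = -1 (Bell-state Pauli correlator).
The maximally-mixed part I/4 has tr(I/4 * P tensor P) = 0 for any traceless Pauli P.
So <X_A X_B>_rho = w * (-1) + (1 - w) * 0
= 0.79 * (-1)
= -0.7900

-0.7900


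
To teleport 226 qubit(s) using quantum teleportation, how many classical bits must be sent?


Quantum teleportation requires 2 classical bits per qubit teleported.
226 qubit(s) -> 2 * 226 = 452 classical bits

452


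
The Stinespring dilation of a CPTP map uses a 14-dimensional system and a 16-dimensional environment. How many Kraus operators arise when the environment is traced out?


Tracing out the environment in an orthonormal basis {|i>_E} gives Kraus operators K_i = <i|_E U |0>_E.
Number of Kraus operators = dim(H_env) = d_env
= 16

16


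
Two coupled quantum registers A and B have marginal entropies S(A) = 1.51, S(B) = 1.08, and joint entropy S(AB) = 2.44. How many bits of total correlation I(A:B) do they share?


I(A:B) = S(A) + S(B) - S(AB)
= 1.51 + 1.08 - 2.44
= 0.1500

0.1500


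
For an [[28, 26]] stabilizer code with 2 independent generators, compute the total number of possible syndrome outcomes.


Each stabilizer generator gives a binary (+1 or -1) measurement outcome.
With 2 independent generators:
Total syndromes = 2^2
= 4

4


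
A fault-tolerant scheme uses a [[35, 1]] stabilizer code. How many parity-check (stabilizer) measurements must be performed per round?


For an [[n,k]] stabilizer code:
Number of stabilizer generators = n - k
= 35 - 1
= 34

34


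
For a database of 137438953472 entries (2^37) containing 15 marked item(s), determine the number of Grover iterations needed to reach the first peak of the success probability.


After j Grover iterations the success probability is P(j) = sin^2((2j+1)*theta), where sin(theta) = sqrt(k/N).
N = 2^37 = 137438953472, k = 15
sin(theta) = sqrt(k/N) = 1.044697871e-05
theta = arcsin(sqrt(k/N)) = 1.044697871e-05 rad
P(j) reaches its first maximum when (2j+1)*theta is as close as possible to pi/2, i.e. j = round(pi/(4*theta) - 1/2).
pi/(4*theta) - 1/2 = 75178.9548
(For comparison, the common estimate pi/4 * sqrt(N/k) = 75179.4548; the exact maximiser is used here.)
Optimal iterations = 75179

75179


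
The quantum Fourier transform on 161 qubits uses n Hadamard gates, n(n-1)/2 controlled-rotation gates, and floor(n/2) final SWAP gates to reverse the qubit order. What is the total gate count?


Hadamard gates: 161
Controlled rotations: n*(n-1)/2 = 161*160/2 = 12880
SWAP gates: floor(n/2) = floor(161/2) = 80
Total = 161 + 12880 + 80
= 13121

13121


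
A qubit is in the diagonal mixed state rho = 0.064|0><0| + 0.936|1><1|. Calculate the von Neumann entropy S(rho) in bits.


S = -p*log2(p) - (1-p)*log2(1-p)
p = 0.0640, 1-p = 0.9360
= -0.0640 * log2(0.0640) - 0.9360 * log2(0.9360)
= -(-0.2538) - (-0.0893)
= 0.3431

0.3431


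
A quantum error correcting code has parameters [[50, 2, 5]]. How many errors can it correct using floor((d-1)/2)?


Code parameters: [[50, 2, 5]], distance d = 5.
Number of correctable errors = floor((d-1)/2)
= floor((5 - 1)/2)
= floor(4/2)
= 2

2


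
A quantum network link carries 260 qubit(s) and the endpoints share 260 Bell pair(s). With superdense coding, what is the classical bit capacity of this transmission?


Superdense coding allows 2 classical bits per shared entangled pair.
260 pair(s) -> 2 * 260 = 520 classical bits

520


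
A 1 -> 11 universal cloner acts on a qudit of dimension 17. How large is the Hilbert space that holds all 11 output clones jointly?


Output space = H^(tensor 11) where dim(H) = 17
dim = 17^11
= 289 (after 2 factors)
= 4913 (after 3 factors)
= 83521 (after 4 factors)
= 1419857 (after 5 factors)
= 24137569 (after 6 factors)
= 410338673 (after 7 factors)
= 6975757441 (after 8 factors)
= 118587876497 (after 9 factors)
= 2015993900449 (after 10 factors)
= 34271896307633 (after 11 factors)
= 34271896307633

34271896307633


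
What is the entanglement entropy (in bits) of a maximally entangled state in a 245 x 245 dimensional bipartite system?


For a maximally entangled state in d x d:
S = log2(d) = log2(245)
= 7.9366

7.9366


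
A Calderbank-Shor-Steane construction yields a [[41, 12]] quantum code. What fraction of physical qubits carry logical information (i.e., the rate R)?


Code rate R = k/n
= 12/41
= 0.2927

0.2927


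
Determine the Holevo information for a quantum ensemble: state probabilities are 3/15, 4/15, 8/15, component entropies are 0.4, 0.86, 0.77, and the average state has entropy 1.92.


chi = S(rho) - sum_i p_i * S(rho_i)
Weighted entropy = 3/15 * 0.4 + 4/15 * 0.86 + 8/15 * 0.77
= 0.7200
chi = 1.92 - 0.7200
= 1.2000

1.2000


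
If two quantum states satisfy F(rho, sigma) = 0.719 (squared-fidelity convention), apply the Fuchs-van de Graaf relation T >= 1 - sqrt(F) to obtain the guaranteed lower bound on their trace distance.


Fuchs-van de Graaf (squared-fidelity convention): 1 - sqrt(F) <= T <= sqrt(1 - F).
Lower bound: T >= 1 - sqrt(F)
sqrt(F) = sqrt(0.719) = 0.8479
T >= 1 - 0.8479
T >= 0.1521

0.1521


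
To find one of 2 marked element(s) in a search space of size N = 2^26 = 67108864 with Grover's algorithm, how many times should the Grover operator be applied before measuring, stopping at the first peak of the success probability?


After j Grover iterations the success probability is P(j) = sin^2((2j+1)*theta), where sin(theta) = sqrt(k/N).
N = 2^26 = 67108864, k = 2
sin(theta) = sqrt(k/N) = 0.0001726334915
theta = arcsin(sqrt(k/N)) = 0.0001726334924 rad
P(j) reaches its first maximum when (2j+1)*theta is as close as possible to pi/2, i.e. j = round(pi/(4*theta) - 1/2).
pi/(4*theta) - 1/2 = 4549.0121
(For comparison, the common estimate pi/4 * sqrt(N/k) = 4549.5121; the exact maximiser is used here.)
Optimal iterations = 4549

4549


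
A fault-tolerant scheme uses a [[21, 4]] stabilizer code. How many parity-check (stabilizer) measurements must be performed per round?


For an [[n,k]] stabilizer code:
Number of stabilizer generators = n - k
= 21 - 4
= 17

17


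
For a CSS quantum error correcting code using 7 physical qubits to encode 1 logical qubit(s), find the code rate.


Code rate R = k/n
= 1/7
= 0.1429

0.1429


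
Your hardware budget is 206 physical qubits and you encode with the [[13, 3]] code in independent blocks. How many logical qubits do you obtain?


Each code block uses 13 physical qubits for 3 logical qubit(s).
Number of complete blocks = floor(206 / 13) = 15
Logical qubits = 15 * 3
= 45

45


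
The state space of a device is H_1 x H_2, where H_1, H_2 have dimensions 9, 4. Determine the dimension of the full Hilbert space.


dim(H_1 x H_2) = 9 * 4
= 36

36


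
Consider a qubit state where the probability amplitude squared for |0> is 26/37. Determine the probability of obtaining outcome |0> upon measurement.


|alpha|^2 = 26/37 = 0.7027
|beta|^2 = 1 - 26/37 = 11/37 = 0.2973
P(|0>) = |alpha|^2 = 0.7027

0.7027


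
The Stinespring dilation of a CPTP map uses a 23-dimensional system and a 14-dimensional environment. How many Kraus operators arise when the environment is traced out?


Tracing out the environment in an orthonormal basis {|i>_E} gives Kraus operators K_i = <i|_E U |0>_E.
Number of Kraus operators = dim(H_env) = d_env
= 14

14


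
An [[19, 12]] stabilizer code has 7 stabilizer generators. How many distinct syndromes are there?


Each stabilizer generator gives a binary (+1 or -1) measurement outcome.
With 7 independent generators:
Total syndromes = 2^7
= 128

128


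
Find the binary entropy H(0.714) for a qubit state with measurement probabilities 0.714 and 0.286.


S = -p*log2(p) - (1-p)*log2(1-p)
p = 0.7140, 1-p = 0.2860
= -0.7140 * log2(0.7140) - 0.2860 * log2(0.2860)
= -(-0.3470) - (-0.5165)
= 0.8635

0.8635


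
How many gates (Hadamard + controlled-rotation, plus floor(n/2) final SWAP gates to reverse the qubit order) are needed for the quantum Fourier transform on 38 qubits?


Hadamard gates: 38
Controlled rotations: n*(n-1)/2 = 38*37/2 = 703
SWAP gates: floor(n/2) = floor(38/2) = 19
Total = 38 + 703 + 19
= 760

760


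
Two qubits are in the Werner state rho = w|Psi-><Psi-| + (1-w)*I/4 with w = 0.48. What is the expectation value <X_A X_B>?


|Psi-> = (|01> - |10>)/sqrt(2)
For the pure Bell state, <X_A X_B> = -1 (Bell-state Pauli correlator).
The maximally-mixed part I/4 has tr(I/4 * P tensor P) = 0 for any traceless Pauli P.
So <X_A X_B>_rho = w * (-1) + (1 - w) * 0
= 0.48 * (-1)
= -0.4800

-0.4800


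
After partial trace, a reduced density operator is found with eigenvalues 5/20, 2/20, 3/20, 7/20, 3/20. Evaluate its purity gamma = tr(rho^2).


tr(rho^2) = sum of eigenvalues squared
= (5/20)^2 + (2/20)^2 + (3/20)^2 + (7/20)^2 + (3/20)^2
= (25 + 4 + 9 + 49 + 9) / 400
= 96/400
= 0.2400

0.2400


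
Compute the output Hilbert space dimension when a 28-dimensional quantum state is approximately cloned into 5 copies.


Output space = H^(tensor 5) where dim(H) = 28
dim = 28^5
= 784 (after 2 factors)
= 21952 (after 3 factors)
= 614656 (after 4 factors)
= 17210368 (after 5 factors)
= 17210368

17210368


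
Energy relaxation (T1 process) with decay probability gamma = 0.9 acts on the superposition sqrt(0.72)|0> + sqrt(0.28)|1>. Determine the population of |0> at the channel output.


For amplitude damping with parameter gamma on state sqrt(a)|0> + sqrt(b)|1>:
alpha^2 = 0.72, beta^2 = 0.28
P(|0>) = alpha^2 + gamma * beta^2
= 0.72 + 0.9 * 0.28
= 0.72 + 0.2520
= 0.9720

0.9720


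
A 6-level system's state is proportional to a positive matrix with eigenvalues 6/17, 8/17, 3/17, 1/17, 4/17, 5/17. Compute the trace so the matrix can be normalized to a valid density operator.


tr(M) = sum of eigenvalues
= 6/17 + 8/17 + 3/17 + 1/17 + 4/17 + 5/17
= 27/17
= 1.5882

1.5882


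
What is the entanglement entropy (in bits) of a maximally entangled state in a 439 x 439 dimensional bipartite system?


For a maximally entangled state in d x d:
S = log2(d) = log2(439)
= 8.7781

8.7781


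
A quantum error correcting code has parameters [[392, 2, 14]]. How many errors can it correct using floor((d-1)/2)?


Code parameters: [[392, 2, 14]], distance d = 14.
Number of correctable errors = floor((d-1)/2)
= floor((14 - 1)/2)
= floor(13/2)
= 6

6


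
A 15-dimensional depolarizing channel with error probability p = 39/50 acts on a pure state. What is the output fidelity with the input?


F = (1-p) + p/d
= (1 - 0.7800) + 0.7800/15
= 0.2200 + 0.0520
= 0.2720

0.2720


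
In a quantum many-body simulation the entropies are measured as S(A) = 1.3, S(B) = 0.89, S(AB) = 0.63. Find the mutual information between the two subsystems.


I(A:B) = S(A) + S(B) - S(AB)
= 1.3 + 0.89 - 0.63
= 1.5600

1.5600


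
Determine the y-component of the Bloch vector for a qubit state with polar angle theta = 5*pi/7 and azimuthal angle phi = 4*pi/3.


theta = 2.2440, phi = 4.1888
r_y = sin(theta)*sin(phi) = 0.7818 * -0.8660
r_y = -0.6771

-0.6771


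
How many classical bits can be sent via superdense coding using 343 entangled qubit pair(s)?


Superdense coding allows 2 classical bits per shared entangled pair.
343 pair(s) -> 2 * 343 = 686 classical bits

686


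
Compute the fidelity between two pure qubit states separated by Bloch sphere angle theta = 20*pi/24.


For states separated by angle theta on Bloch sphere:
F = cos^2(theta/2)
theta = 20*pi/24 = 2.6180
theta/2 = 1.3090
cos(theta/2) = 0.2588
F = 0.0670

0.0670


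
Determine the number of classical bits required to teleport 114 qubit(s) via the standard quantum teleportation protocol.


Quantum teleportation requires 2 classical bits per qubit teleported.
114 qubit(s) -> 2 * 114 = 228 classical bits

228


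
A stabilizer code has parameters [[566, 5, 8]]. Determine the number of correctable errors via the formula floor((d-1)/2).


Code parameters: [[566, 5, 8]], distance d = 8.
Number of correctable errors = floor((d-1)/2)
= floor((8 - 1)/2)
= floor(7/2)
= 3

3


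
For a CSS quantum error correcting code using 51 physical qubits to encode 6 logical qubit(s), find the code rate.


Code rate R = k/n
= 6/51
= 0.1176

0.1176


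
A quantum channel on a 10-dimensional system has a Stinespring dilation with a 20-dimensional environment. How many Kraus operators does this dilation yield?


Tracing out the environment in an orthonormal basis {|i>_E} gives Kraus operators K_i = <i|_E U |0>_E.
Number of Kraus operators = dim(H_env) = d_env
= 20

20


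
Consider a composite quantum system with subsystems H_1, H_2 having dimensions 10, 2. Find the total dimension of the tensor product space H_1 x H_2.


dim(H_1 x H_2) = 10 * 2
= 20

20


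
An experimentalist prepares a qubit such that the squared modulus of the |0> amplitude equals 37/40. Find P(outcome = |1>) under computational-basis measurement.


|alpha|^2 = 37/40 = 0.9250
|beta|^2 = 1 - 37/40 = 3/40 = 0.0750
P(|1>) = |beta|^2 = 0.0750

0.0750


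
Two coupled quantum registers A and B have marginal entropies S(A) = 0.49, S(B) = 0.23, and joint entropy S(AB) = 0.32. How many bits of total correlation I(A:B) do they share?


I(A:B) = S(A) + S(B) - S(AB)
= 0.49 + 0.23 - 0.32
= 0.4000

0.4000


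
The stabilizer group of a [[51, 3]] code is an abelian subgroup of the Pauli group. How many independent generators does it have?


For an [[n,k]] stabilizer code:
Number of stabilizer generators = n - k
= 51 - 3
= 48

48


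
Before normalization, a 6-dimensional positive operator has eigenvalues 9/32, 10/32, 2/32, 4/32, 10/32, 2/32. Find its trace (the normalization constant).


tr(M) = sum of eigenvalues
= 9/32 + 10/32 + 2/32 + 4/32 + 10/32 + 2/32
= 37/32
= 1.1562

1.1562


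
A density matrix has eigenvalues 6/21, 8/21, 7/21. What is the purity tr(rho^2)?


tr(rho^2) = sum of eigenvalues squared
= (6/21)^2 + (8/21)^2 + (7/21)^2
= (36 + 64 + 49) / 441
= 149/441
= 0.3379

0.3379


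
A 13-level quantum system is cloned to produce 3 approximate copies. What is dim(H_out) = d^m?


Output space = H^(tensor 3) where dim(H) = 13
dim = 13^3
= 169 (after 2 factors)
= 2197 (after 3 factors)
= 2197

2197


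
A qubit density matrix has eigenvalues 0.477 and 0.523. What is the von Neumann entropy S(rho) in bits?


S = -p*log2(p) - (1-p)*log2(1-p)
p = 0.4770, 1-p = 0.5230
= -0.4770 * log2(0.4770) - 0.5230 * log2(0.5230)
= -(-0.5094) - (-0.4891)
= 0.9985

0.9985


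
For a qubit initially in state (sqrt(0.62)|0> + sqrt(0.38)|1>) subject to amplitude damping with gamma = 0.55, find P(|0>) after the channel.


For amplitude damping with parameter gamma on state sqrt(a)|0> + sqrt(b)|1>:
alpha^2 = 0.62, beta^2 = 0.38
P(|0>) = alpha^2 + gamma * beta^2
= 0.62 + 0.55 * 0.38
= 0.62 + 0.2090
= 0.8290

0.8290


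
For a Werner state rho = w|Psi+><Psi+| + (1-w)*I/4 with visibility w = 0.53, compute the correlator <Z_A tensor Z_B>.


|Psi+> = (|01> + |10>)/sqrt(2)
For the pure Bell state, <Z_A Z_B> = -1 (Bell-state Pauli correlator).
The maximally-mixed part I/4 has tr(I/4 * P tensor P) = 0 for any traceless Pauli P.
So <Z_A Z_B>_rho = w * (-1) + (1 - w) * 0
= 0.53 * (-1)
= -0.5300

-0.5300


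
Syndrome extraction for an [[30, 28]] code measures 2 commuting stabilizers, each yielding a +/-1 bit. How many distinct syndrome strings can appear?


Each stabilizer generator gives a binary (+1 or -1) measurement outcome.
With 2 independent generators:
Total syndromes = 2^2
= 4

4


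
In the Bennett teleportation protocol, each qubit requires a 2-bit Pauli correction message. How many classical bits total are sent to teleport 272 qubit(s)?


Quantum teleportation requires 2 classical bits per qubit teleported.
272 qubit(s) -> 2 * 272 = 544 classical bits

544


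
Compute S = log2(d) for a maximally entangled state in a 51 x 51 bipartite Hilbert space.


For a maximally entangled state in d x d:
S = log2(d) = log2(51)
= 5.6724

5.6724


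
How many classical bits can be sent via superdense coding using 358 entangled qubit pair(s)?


Superdense coding allows 2 classical bits per shared entangled pair.
358 pair(s) -> 2 * 358 = 716 classical bits

716


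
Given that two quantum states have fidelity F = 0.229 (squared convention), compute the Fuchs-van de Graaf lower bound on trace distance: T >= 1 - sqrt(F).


Fuchs-van de Graaf (squared-fidelity convention): 1 - sqrt(F) <= T <= sqrt(1 - F).
Lower bound: T >= 1 - sqrt(F)
sqrt(F) = sqrt(0.229) = 0.4785
T >= 1 - 0.4785
T >= 0.5215

0.5215


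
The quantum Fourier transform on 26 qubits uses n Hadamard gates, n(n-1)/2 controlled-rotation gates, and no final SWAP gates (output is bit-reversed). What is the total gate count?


Hadamard gates: 26
Controlled rotations: n*(n-1)/2 = 26*25/2 = 325
SWAP gates: 0 (omitted)
Total = 26 + 325
= 351

351


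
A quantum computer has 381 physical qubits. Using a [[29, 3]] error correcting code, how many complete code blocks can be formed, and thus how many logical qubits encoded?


Each code block uses 29 physical qubits for 3 logical qubit(s).
Number of complete blocks = floor(381 / 29) = 13
Logical qubits = 13 * 3
= 39

39


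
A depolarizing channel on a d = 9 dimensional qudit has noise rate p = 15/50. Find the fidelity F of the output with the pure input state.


F = (1-p) + p/d
= (1 - 0.3000) + 0.3000/9
= 0.7000 + 0.0333
= 0.7333

0.7333


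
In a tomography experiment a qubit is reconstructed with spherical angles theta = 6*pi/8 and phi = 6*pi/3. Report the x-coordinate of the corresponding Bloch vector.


theta = 2.3562, phi = 6.2832
r_x = sin(theta)*cos(phi) = 0.7071 * 1.0000
r_x = 0.7071

0.7071


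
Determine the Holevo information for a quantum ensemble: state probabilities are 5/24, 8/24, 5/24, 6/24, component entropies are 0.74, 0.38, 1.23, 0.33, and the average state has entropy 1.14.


chi = S(rho) - sum_i p_i * S(rho_i)
Weighted entropy = 5/24 * 0.74 + 8/24 * 0.38 + 5/24 * 1.23 + 6/24 * 0.33
= 0.6196
chi = 1.14 - 0.6196
= 0.5204

0.5204


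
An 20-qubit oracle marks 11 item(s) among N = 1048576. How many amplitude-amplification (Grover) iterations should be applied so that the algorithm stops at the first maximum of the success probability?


After j Grover iterations the success probability is P(j) = sin^2((2j+1)*theta), where sin(theta) = sqrt(k/N).
N = 2^20 = 1048576, k = 11
sin(theta) = sqrt(k/N) = 0.003238891397
theta = arcsin(sqrt(k/N)) = 0.00323889706 rad
P(j) reaches its first maximum when (2j+1)*theta is as close as possible to pi/2, i.e. j = round(pi/(4*theta) - 1/2).
pi/(4*theta) - 1/2 = 241.9894
(For comparison, the common estimate pi/4 * sqrt(N/k) = 242.4898; the exact maximiser is used here.)
Optimal iterations = 242

242


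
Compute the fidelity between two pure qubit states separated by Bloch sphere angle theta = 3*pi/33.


For states separated by angle theta on Bloch sphere:
F = cos^2(theta/2)
theta = 3*pi/33 = 0.2856
theta/2 = 0.1428
cos(theta/2) = 0.9898
F = 0.9797

0.9797


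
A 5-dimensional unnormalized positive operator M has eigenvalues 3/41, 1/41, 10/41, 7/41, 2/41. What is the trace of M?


tr(M) = sum of eigenvalues
= 3/41 + 1/41 + 10/41 + 7/41 + 2/41
= 23/41
= 0.5610

0.5610


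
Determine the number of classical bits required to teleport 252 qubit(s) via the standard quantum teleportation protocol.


Quantum teleportation requires 2 classical bits per qubit teleported.
252 qubit(s) -> 2 * 252 = 504 classical bits

504


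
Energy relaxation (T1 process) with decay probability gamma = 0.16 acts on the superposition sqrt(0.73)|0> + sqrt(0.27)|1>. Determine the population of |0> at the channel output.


For amplitude damping with parameter gamma on state sqrt(a)|0> + sqrt(b)|1>:
alpha^2 = 0.73, beta^2 = 0.27
P(|0>) = alpha^2 + gamma * beta^2
= 0.73 + 0.16 * 0.27
= 0.73 + 0.0432
= 0.7732

0.7732


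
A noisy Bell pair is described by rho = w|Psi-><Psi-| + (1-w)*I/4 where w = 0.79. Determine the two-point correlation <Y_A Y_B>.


|Psi-> = (|01> - |10>)/sqrt(2)
For the pure Bell state, <Y_A Y_B> = -1 (Bell-state Pauli correlator).
The maximally-mixed part I/4 has tr(I/4 * P tensor P) = 0 for any traceless Pauli P.
So <Y_A Y_B>_rho = w * (-1) + (1 - w) * 0
= 0.79 * (-1)
= -0.7900

-0.7900


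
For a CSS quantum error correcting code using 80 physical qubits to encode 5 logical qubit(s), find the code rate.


Code rate R = k/n
= 5/80
= 0.0625

0.0625


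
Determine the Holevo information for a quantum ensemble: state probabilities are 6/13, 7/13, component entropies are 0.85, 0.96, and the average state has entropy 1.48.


chi = S(rho) - sum_i p_i * S(rho_i)
Weighted entropy = 6/13 * 0.85 + 7/13 * 0.96
= 0.9092
chi = 1.48 - 0.9092
= 0.5708

0.5708


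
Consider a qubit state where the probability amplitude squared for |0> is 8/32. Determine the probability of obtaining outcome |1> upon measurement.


|alpha|^2 = 8/32 = 0.2500
|beta|^2 = 1 - 8/32 = 24/32 = 0.7500
P(|1>) = |beta|^2 = 0.7500

0.7500


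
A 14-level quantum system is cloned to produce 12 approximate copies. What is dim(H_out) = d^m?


Output space = H^(tensor 12) where dim(H) = 14
dim = 14^12
= 196 (after 2 factors)
= 2744 (after 3 factors)
= 38416 (after 4 factors)
= 537824 (after 5 factors)
= 7529536 (after 6 factors)
= 105413504 (after 7 factors)
= 1475789056 (after 8 factors)
= 20661046784 (after 9 factors)
= 289254654976 (after 10 factors)
= 4049565169664 (after 11 factors)
= 56693912375296 (after 12 factors)
= 56693912375296

56693912375296


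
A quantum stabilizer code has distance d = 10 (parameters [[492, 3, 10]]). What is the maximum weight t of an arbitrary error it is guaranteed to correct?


Code parameters: [[492, 3, 10]], distance d = 10.
Number of correctable errors = floor((d-1)/2)
= floor((10 - 1)/2)
= floor(9/2)
= 4

4


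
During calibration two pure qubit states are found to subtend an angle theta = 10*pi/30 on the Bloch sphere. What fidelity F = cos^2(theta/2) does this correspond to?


For states separated by angle theta on Bloch sphere:
F = cos^2(theta/2)
theta = 10*pi/30 = 1.0472
theta/2 = 0.5236
cos(theta/2) = 0.8660
F = 0.7500

0.7500


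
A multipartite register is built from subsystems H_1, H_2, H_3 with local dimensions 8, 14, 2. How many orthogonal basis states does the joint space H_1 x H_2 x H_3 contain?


dim(H_1 x H_2 x H_3) = 8 * 14 * 2
= 112 * 2
= 224

224


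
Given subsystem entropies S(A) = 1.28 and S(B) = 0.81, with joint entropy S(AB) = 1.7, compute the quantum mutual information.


I(A:B) = S(A) + S(B) - S(AB)
= 1.28 + 0.81 - 1.7
= 0.3900

0.3900


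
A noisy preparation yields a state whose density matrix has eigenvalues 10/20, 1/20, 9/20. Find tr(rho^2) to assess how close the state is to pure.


tr(rho^2) = sum of eigenvalues squared
= (10/20)^2 + (1/20)^2 + (9/20)^2
= (100 + 1 + 81) / 400
= 182/400
= 0.4550

0.4550


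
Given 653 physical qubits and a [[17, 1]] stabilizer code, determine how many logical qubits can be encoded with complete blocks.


Each code block uses 17 physical qubits for 1 logical qubit(s).
Number of complete blocks = floor(653 / 17) = 38
Logical qubits = 38 * 1
= 38

38


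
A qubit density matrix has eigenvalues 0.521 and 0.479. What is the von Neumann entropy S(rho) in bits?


S = -p*log2(p) - (1-p)*log2(1-p)
p = 0.5210, 1-p = 0.4790
= -0.5210 * log2(0.5210) - 0.4790 * log2(0.4790)
= -(-0.4901) - (-0.5087)
= 0.9987

0.9987


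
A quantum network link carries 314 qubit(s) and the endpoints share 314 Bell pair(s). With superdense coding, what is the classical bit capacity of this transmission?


Superdense coding allows 2 classical bits per shared entangled pair.
314 pair(s) -> 2 * 314 = 628 classical bits

628


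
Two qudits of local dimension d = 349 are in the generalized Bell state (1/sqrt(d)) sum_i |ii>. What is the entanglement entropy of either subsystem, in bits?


For a maximally entangled state in d x d:
S = log2(d) = log2(349)
= 8.4471

8.4471


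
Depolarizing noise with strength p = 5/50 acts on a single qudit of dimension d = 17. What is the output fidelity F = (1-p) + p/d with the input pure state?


F = (1-p) + p/d
= (1 - 0.1000) + 0.1000/17
= 0.9000 + 0.0059
= 0.9059

0.9059


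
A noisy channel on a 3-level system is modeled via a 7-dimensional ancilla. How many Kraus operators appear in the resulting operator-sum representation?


Tracing out the environment in an orthonormal basis {|i>_E} gives Kraus operators K_i = <i|_E U |0>_E.
Number of Kraus operators = dim(H_env) = d_env
= 7

7


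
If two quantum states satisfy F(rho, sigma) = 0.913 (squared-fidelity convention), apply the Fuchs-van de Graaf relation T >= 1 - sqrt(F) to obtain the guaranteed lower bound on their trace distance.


Fuchs-van de Graaf (squared-fidelity convention): 1 - sqrt(F) <= T <= sqrt(1 - F).
Lower bound: T >= 1 - sqrt(F)
sqrt(F) = sqrt(0.913) = 0.9555
T >= 1 - 0.9555
T >= 0.0445

0.0445


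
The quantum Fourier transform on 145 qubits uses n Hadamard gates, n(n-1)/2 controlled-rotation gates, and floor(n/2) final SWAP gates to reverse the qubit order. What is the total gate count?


Hadamard gates: 145
Controlled rotations: n*(n-1)/2 = 145*144/2 = 10440
SWAP gates: floor(n/2) = floor(145/2) = 72
Total = 145 + 10440 + 72
= 10657

10657


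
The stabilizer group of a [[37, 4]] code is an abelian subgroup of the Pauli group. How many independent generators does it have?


For an [[n,k]] stabilizer code:
Number of stabilizer generators = n - k
= 37 - 4
= 33

33


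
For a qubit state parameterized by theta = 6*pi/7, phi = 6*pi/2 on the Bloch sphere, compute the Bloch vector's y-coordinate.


theta = 2.6928, phi = 9.4248
r_y = sin(theta)*sin(phi) = 0.4339 * 0.0000
r_y = 0.0000

0.0000


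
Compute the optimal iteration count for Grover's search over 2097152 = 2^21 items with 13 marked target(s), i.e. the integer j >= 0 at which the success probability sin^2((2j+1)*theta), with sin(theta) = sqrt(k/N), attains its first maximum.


After j Grover iterations the success probability is P(j) = sin^2((2j+1)*theta), where sin(theta) = sqrt(k/N).
N = 2^21 = 2097152, k = 13
sin(theta) = sqrt(k/N) = 0.002489755622
theta = arcsin(sqrt(k/N)) = 0.002489758194 rad
P(j) reaches its first maximum when (2j+1)*theta is as close as possible to pi/2, i.e. j = round(pi/(4*theta) - 1/2).
pi/(4*theta) - 1/2 = 314.9516
(For comparison, the common estimate pi/4 * sqrt(N/k) = 315.4519; the exact maximiser is used here.)
Optimal iterations = 315

315
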